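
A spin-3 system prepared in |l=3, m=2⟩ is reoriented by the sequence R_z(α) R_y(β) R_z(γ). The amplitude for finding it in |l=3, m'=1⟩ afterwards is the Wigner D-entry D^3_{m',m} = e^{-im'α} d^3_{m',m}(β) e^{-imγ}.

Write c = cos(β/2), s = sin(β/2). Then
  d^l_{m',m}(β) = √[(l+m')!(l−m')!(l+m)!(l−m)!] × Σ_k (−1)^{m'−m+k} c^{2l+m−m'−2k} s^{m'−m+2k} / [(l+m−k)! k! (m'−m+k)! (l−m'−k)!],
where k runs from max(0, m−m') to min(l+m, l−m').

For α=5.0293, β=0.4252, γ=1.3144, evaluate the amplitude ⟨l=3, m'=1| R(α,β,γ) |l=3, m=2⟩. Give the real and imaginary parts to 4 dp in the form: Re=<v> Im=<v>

Split into d^3_{1,2}(β=0.4252) × two z-phases.
Half-angle: c=0.977486, s=0.211002. N=√(24·2·120·1)=75.894664
The bounds max(0,m−m')=1 and min(l+m,l−m')=2 give 2 terms
  k=1: (−1)^0·75.8947/(24)·0.9775^5·0.2110^1 = +0.595441
  k=2: (−1)^1·75.8947/(12)·0.9775^3·0.2110^3 = -0.055491
d^3_{1,2}(0.4252) = +0.595441 -0.055491 = +0.539950
Attach z-rotation phases: D = e^{-i(1)(5.0293)}·(+0.539950)·e^{-i(2)(1.3144)} = +0.105091-0.529624i

Re=0.1051 Im=-0.5296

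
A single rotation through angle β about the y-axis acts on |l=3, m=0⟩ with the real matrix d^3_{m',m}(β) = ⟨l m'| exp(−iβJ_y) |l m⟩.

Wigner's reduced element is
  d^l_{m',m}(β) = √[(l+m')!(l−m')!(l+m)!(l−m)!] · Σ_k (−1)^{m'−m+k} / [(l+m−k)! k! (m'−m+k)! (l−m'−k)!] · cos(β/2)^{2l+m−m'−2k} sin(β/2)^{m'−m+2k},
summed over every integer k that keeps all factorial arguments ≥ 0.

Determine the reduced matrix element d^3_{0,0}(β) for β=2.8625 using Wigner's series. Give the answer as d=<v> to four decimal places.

d=-0.7789

d^3_{0,0}(β=2.8625) via Wigner's sum:
Half-angle: c=0.139094, s=0.990279. N=√(6·6·6·6)=36.000000
Admissible k: 0..3 (factorial args all ≥0)
  k=0: (−1)^0·36.0000/(36)·0.1391^6·0.9903^0 = +0.000007
  k=1: (−1)^1·36.0000/(4)·0.1391^4·0.9903^2 = -0.003304
  k=2: (−1)^2·36.0000/(4)·0.1391^2·0.9903^4 = +0.167452
  k=3: (−1)^3·36.0000/(36)·0.1391^0·0.9903^6 = -0.943074
d^3_{0,0}(2.8625) = +0.000007 -0.003304 +0.167452 -0.943074 = -0.778919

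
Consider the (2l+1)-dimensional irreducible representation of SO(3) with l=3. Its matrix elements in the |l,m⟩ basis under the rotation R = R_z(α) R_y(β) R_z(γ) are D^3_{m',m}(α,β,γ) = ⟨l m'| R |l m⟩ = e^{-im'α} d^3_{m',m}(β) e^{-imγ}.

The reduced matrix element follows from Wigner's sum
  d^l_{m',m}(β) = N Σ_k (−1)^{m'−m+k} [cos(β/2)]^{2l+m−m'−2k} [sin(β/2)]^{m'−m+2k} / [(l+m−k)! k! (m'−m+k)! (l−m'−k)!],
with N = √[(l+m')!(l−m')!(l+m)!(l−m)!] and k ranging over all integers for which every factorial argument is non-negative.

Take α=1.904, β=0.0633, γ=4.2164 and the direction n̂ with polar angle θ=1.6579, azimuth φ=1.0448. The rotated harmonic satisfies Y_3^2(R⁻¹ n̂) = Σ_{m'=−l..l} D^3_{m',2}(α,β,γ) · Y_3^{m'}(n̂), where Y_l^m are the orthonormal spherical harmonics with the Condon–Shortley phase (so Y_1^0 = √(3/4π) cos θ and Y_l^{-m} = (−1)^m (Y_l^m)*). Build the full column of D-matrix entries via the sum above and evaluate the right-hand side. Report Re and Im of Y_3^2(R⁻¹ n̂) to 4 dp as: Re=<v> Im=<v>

Need the full column D^3_{m',2} for m'=−3..3 at α=1.904, β=0.0633, γ=4.2164.
cos(β/2)=0.999499, sin(β/2)=0.031645
d^3_{-3,2}: single k=5 term ⇒ +0.000000;  D = -0.000000-0.000000i
d^3_{-2,2}: k∈[4..5] ⇒ +0.000005 -0.000000 = +0.000005;  D = -0.000000+0.000005i
d^3_{-1,2}: k∈[3..4] ⇒ +0.000200 -0.000000 = +0.000200;  D = +0.000194-0.000049i
d^3_{0,2}: k∈[2..3] ⇒ +0.005474 -0.000005 = +0.005468;  D = -0.002991-0.004578i
d^3_{1,2}: k∈[1..2] ⇒ +0.099819 -0.000200 = +0.099619;  D = -0.060982+0.078773i
d^3_{2,2}: k∈[0..1] ⇒ +0.996999 -0.004997 = +0.992002;  D = +0.939890+0.317291i
d^3_{3,2}: single k=0 term ⇒ -0.077320;  D = +0.000590+0.077317i
Y_3^{m'}(θ=1.6579,φ=1.0448) and Σ D·Y over m':
  (-0.0000-0.0000i)·(-0.4125-0.0030i)  (-0.0000+0.0000i)·(+0.0437+0.0766i)  (+0.0002-0.0000i)·(-0.1555+0.2679i)  (-0.0030-0.0046i)·(+0.0962+0.0000i)  (-0.0610+0.0788i)·(+0.1555+0.2679i)  (+0.9399+0.3173i)·(+0.0437-0.0766i)  (+0.0006+0.0773i)·(+0.4125-0.0030i)
Y_3^2(R⁻¹ n̂) = +0.035012-0.030711i

Re=0.0350 Im=-0.0307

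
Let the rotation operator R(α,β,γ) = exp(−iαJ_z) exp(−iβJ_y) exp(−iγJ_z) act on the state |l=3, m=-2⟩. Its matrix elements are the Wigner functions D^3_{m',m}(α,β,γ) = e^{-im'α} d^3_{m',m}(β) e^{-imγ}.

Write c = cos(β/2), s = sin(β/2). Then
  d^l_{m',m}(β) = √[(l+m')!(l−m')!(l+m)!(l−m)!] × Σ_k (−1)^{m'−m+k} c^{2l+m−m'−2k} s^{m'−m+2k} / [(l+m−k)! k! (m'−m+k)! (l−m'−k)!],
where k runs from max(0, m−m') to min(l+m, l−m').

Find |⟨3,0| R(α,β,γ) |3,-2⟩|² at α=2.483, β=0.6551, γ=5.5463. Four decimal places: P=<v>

P=0.1624

First d^3_{0,-2}(β=0.6551), then the phase factors e^{-i(0)α} and e^{-i(-2)γ}:
With c≡cos(β/2)=0.946833 and s≡sin(β/2)=0.321724, N=[6·6·1·120]^{1/2}=65.726707
k: max(0,(-2)−(0))=0 … min(3+(-2),3−(0))=1
  k=0: (−1)^2·65.7267/(12)·0.9468^4·0.3217^2 = +0.455641
  k=1: (−1)^3·65.7267/(12)·0.9468^2·0.3217^4 = -0.052607
d^3_{0,-2}(0.6551) = +0.455641 -0.052607 = +0.403034
|D^3_{0,-2}|² = |d^3_{0,-2}(β)|² = (+0.403034)² = 0.162436 (the z-rotation phases have unit modulus)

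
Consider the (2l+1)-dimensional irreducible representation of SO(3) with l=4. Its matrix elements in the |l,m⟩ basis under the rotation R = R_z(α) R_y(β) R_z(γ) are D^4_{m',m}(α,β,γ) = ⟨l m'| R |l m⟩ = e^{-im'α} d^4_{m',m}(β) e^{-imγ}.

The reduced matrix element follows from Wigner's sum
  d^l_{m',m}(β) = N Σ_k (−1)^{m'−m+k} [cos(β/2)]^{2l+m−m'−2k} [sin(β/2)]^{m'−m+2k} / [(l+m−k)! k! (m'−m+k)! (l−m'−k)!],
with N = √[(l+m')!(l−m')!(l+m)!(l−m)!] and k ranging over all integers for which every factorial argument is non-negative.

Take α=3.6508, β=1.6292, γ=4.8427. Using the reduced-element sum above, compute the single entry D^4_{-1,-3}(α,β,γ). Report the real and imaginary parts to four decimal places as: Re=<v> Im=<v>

Re=-0.2999 Im=0.2379

Split into d^4_{-1,-3}(β=1.6292) × two z-phases.
c=cos(1.6292/2)=0.686159, s=sin(1.6292/2)=0.727451; N=√[6·120·1·5040]=1904.940944
The bounds max(0,m−m')=0 and min(l+m,l−m')=1 give 2 terms
  k=0: (−1)^2·1904.9409/(240)·0.6862^6·0.7275^2 = +0.438357
  k=1: (−1)^3·1904.9409/(144)·0.6862^4·0.7275^4 = -0.821173
d^4_{-1,-3}(1.6292) = +0.438357 -0.821173 = -0.382816
Attach z-rotation phases: D = e^{-i(-1)(3.6508)}·(-0.382816)·e^{-i(-3)(4.8427)} = -0.299903+0.237920i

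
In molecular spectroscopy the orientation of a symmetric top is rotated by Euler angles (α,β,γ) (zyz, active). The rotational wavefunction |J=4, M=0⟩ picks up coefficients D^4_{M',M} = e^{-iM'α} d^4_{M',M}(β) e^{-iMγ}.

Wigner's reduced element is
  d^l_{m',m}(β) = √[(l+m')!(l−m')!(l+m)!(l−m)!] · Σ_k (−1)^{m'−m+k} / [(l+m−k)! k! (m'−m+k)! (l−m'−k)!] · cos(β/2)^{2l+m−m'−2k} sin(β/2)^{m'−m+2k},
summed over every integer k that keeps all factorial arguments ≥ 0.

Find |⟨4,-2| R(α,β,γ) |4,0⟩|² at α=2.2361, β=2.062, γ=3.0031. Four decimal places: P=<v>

Split into d^4_{-2,0}(β=2.062) × two z-phases.
Half-angle: c=0.513961, s=0.857813. N=√(2·720·24·24)=910.735966
The bounds max(0,m−m')=2 and min(l+m,l−m')=4 give 3 terms
  k=2: (−1)^0·910.7360/(96)·0.5140^6·0.8578^2 = +0.128674
  k=3: (−1)^1·910.7360/(36)·0.5140^4·0.8578^4 = -0.955835
  k=4: (−1)^2·910.7360/(96)·0.5140^2·0.8578^6 = +0.998479
d^4_{-2,0}(2.062) = +0.128674 -0.955835 +0.998479 = +0.171318
|D^4_{-2,0}|² = |d^4_{-2,0}(β)|² = (+0.171318)² = 0.029350 (the z-rotation phases have unit modulus)

P=0.0293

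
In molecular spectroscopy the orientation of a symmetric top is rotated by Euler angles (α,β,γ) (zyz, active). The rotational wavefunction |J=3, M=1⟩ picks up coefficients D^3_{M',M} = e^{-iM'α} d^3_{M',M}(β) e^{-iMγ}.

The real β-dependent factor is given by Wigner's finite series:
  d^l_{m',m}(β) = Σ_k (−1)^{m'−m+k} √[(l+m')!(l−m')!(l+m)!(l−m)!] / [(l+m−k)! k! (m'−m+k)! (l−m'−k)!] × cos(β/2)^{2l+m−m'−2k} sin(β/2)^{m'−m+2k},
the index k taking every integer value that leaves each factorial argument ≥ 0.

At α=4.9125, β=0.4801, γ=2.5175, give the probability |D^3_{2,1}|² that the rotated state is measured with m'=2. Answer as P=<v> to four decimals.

P=0.3274

First d^3_{2,1}(β=0.4801), then the phase factors e^{-i(2)α} and e^{-i(1)γ}:
c=cos(0.4801/2)=0.971326, s=sin(0.4801/2)=0.237751; N=√[120·1·24·2]=75.894664
Admissible k: 0..1 (factorial args all ≥0)
  k=0: (−1)^1·75.8947/(24)·0.9713^5·0.2378^1 = -0.650052
  k=1: (−1)^2·75.8947/(12)·0.9713^3·0.2378^3 = +0.077892
d^3_{2,1}(0.4801) = -0.650052 +0.077892 = -0.572160
|D^3_{2,1}|² = |d^3_{2,1}(β)|² = (-0.572160)² = 0.327367 (the z-rotation phases have unit modulus)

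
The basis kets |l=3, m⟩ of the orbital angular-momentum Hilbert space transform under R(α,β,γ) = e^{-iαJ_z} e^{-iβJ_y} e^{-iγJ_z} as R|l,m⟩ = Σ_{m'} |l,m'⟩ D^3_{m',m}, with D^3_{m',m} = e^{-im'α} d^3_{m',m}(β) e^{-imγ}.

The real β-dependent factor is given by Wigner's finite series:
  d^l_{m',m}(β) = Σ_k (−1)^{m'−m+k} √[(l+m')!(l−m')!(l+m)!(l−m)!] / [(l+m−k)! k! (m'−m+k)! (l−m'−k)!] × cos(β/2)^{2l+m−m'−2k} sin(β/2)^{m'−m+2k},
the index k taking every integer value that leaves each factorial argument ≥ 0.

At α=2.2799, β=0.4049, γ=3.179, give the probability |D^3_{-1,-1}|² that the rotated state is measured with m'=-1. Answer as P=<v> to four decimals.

P=0.3542

First d^3_{-1,-1}(β=0.4049), then the phase factors e^{-i(-1)α} and e^{-i(-1)γ}:
c=cos(0.4049/2)=0.979577, s=sin(0.4049/2)=0.201070; N=√[2·24·2·24]=48.000000
The bounds max(0,m−m')=0 and min(l+m,l−m')=2 give 3 terms
  k=0: (−1)^0·48.0000/(48)·0.9796^6·0.2011^0 = +0.883550
  k=1: (−1)^1·48.0000/(6)·0.9796^4·0.2011^2 = -0.297809
  k=2: (−1)^2·48.0000/(8)·0.9796^2·0.2011^4 = +0.009411
d^3_{-1,-1}(0.4049) = +0.883550 -0.297809 +0.009411 = +0.595151
|D^3_{-1,-1}|² = |d^3_{-1,-1}(β)|² = (+0.595151)² = 0.354205 (the z-rotation phases have unit modulus)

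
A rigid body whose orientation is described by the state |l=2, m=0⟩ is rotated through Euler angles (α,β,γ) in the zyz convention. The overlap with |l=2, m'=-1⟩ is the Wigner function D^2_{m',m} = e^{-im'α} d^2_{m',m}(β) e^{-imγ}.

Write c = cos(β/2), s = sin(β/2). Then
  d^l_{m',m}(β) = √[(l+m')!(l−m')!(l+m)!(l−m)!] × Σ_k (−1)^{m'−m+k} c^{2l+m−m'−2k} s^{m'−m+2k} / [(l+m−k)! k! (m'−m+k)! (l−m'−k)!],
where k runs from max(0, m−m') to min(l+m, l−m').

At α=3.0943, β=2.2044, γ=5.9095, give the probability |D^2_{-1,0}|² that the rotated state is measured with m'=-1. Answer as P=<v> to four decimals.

D^2_{-1,0}(3.0943,2.2044,5.9095) = e^{-i·-1·3.0943}·d^2_{-1,0}(2.2044)·e^{-i·0·5.9095}. Compute d first:
c=cos(2.2044/2)=0.451634, s=sin(2.2044/2)=0.892203; N=√[1·6·2·2]=4.898979
Admissible k: 1..2 (factorial args all ≥0)
  k=1: (−1)^0·4.8990/(2)·0.4516^3·0.8922^1 = +0.201326
  k=2: (−1)^1·4.8990/(2)·0.4516^1·0.8922^3 = -0.785695
d^2_{-1,0}(2.2044) = +0.201326 -0.785695 = -0.584368
|D^2_{-1,0}|² = |d^2_{-1,0}(β)|² = (-0.584368)² = 0.341487 (the z-rotation phases have unit modulus)

P=0.3415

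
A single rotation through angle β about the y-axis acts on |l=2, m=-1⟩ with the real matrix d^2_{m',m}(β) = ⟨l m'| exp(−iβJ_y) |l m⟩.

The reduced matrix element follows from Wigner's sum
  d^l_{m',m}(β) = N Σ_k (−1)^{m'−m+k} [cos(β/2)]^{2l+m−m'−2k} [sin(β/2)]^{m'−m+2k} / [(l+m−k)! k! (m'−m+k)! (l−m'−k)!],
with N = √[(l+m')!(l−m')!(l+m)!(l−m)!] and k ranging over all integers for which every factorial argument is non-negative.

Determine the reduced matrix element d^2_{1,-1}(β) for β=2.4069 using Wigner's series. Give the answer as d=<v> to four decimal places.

d^2_{1,-1}(β=2.4069) via Wigner's sum:
c=cos(2.4069/2)=0.359140, s=sin(2.4069/2)=0.933284; N=√[6·1·1·6]=6.000000
The bounds max(0,m−m')=0 and min(l+m,l−m')=1 give 2 terms
  k=0: (−1)^2·6.0000/(2)·0.3591^2·0.9333^2 = +0.337036
  k=1: (−1)^3·6.0000/(6)·0.3591^0·0.9333^4 = -0.758673
d^2_{1,-1}(2.4069) = +0.337036 -0.758673 = -0.421637

d=-0.4216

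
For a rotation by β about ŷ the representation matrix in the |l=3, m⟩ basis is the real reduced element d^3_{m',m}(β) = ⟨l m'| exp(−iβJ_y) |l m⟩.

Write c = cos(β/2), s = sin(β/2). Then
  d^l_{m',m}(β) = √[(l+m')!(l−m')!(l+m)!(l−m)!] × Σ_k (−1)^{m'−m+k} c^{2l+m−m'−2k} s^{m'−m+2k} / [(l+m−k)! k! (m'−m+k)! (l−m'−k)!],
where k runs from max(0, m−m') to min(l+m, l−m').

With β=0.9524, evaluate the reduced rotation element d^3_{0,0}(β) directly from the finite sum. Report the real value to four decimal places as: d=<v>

d=-0.3825

d^3_{0,0}(β=0.9524) via Wigner's sum:
c=cos(0.9524/2)=0.888743, s=sin(0.9524/2)=0.458405; N=√[6·6·6·6]=36.000000
k∈{0,1,2,3} keeps every argument non-negative
  k=0: (−1)^0·36.0000/(36)·0.8887^6·0.4584^0 = +0.492786
  k=1: (−1)^1·36.0000/(4)·0.8887^4·0.4584^2 = -1.179905
  k=2: (−1)^2·36.0000/(4)·0.8887^2·0.4584^4 = +0.313902
  k=3: (−1)^3·36.0000/(36)·0.8887^0·0.4584^6 = -0.009279
d^3_{0,0}(0.9524) = +0.492786 -1.179905 +0.313902 -0.009279 = -0.382497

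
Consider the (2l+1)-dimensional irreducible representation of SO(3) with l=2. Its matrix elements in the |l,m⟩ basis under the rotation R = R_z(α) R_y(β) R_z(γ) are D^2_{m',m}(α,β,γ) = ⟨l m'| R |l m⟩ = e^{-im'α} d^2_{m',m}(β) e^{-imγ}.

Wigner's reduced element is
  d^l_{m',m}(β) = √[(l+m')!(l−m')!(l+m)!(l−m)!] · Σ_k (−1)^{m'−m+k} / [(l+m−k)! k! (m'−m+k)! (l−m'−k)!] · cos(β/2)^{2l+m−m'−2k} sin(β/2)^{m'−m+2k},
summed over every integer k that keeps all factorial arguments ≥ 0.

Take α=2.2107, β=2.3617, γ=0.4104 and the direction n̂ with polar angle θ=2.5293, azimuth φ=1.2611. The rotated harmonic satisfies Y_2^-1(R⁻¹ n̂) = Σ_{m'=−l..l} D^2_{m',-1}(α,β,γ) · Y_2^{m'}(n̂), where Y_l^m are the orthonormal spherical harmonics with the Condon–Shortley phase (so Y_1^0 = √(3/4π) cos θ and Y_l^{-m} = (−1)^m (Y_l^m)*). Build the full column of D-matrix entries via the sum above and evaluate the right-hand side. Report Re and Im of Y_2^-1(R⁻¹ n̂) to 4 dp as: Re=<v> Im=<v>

Need the full column D^2_{m',-1} for m'=−2..2 at α=2.2107, β=2.3617, γ=0.4104.
cos(β/2)=0.380139, sin(β/2)=0.924929
d^2_{-2,-1}: single k=1 term ⇒ +0.101617;  D = +0.012105-0.100893i
d^2_{-1,-1}: k∈[0..1] ⇒ +0.020882 -0.370871 = -0.349989;  D = +0.303642-0.174052i
d^2_{0,-1}: k∈[0..1] ⇒ -0.124455 +0.736790 = +0.612335;  D = +0.561488+0.244307i
d^2_{1,-1}: k∈[0..1] ⇒ +0.370871 -0.731871 = -0.361000;  D = +0.082125+0.351534i
d^2_{2,-1}: single k=0 term ⇒ -0.601586;  D = +0.388191-0.459580i
Y_2^{m'}(θ=2.5293,φ=1.2611) and Σ D·Y over m':
  (+0.0121-0.1009i)·(-0.1039-0.0741i)  (+0.3036-0.1741i)·(-0.1107+0.3461i)  (+0.5615+0.2443i)·(+0.3182+0.0000i)  (+0.0821+0.3515i)·(+0.1107+0.3461i)  (+0.3882-0.4596i)·(-0.1039+0.0741i)
Y_2^-1(R⁻¹ n̂) = +0.077713+0.355540i

Re=0.0777 Im=0.3555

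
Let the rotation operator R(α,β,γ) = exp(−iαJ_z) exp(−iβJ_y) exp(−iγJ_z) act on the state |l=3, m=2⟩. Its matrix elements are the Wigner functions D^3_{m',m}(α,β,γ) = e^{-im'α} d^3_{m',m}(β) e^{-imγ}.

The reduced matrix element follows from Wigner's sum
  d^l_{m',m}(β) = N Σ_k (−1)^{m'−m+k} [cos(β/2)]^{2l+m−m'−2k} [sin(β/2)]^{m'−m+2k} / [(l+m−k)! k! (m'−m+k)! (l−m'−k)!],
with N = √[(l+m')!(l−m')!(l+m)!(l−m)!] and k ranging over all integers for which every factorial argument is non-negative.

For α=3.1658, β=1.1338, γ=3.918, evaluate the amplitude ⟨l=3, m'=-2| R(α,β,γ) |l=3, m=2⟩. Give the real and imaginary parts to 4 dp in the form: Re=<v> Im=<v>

Re=0.0180 Im=-0.2713

First d^3_{-2,2}(β=1.1338), then the phase factors e^{-i(-2)α} and e^{-i(2)γ}:
Half-angle: c=0.843570, s=0.537020. N=√(1·120·120·1)=120.000000
k∈{4,5} keeps every argument non-negative
  k=4: (−1)^0·120.0000/(24)·0.8436^2·0.5370^4 = +0.295919
  k=5: (−1)^1·120.0000/(120)·0.8436^0·0.5370^6 = -0.023985
d^3_{-2,2}(1.1338) = +0.295919 -0.023985 = +0.271934
D = (+0.998828+0.048396i)·(+0.271934)·(+0.017981-0.999838i) = +0.018042-0.271335i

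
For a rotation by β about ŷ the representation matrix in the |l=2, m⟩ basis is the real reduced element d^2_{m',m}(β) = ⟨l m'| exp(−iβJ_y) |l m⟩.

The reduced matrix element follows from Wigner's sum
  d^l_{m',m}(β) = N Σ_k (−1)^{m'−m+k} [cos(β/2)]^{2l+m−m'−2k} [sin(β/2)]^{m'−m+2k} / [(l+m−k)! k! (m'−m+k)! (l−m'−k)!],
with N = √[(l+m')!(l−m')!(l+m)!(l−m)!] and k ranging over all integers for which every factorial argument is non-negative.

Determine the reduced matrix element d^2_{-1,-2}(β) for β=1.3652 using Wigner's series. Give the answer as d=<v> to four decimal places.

d^2_{-1,-2}(β=1.3652) via Wigner's sum:
c=cos(1.3652/2)=0.775935, s=sin(1.3652/2)=0.630813; N=√[1·6·1·24]=12.000000
k∈{0} keeps every argument non-negative
  k=0: (−1)^1·12.0000/(6)·0.7759^3·0.6308^1 = -0.589395
d^2_{-1,-2}(1.3652) = -0.589395

d=-0.5894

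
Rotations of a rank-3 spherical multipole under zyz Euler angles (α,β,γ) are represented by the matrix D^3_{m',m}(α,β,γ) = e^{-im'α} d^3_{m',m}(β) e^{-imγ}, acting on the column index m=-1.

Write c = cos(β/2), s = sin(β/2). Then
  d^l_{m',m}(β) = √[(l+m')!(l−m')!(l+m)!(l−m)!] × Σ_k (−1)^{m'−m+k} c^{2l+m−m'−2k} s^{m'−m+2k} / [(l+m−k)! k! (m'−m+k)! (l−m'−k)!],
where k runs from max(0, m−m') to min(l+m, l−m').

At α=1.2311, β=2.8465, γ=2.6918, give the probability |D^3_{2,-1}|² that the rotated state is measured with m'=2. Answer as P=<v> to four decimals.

First d^3_{2,-1}(β=2.8465), then the phase factors e^{-i(2)α} and e^{-i(-1)γ}:
Half-angle: c=0.147012, s=0.989135. N=√(120·1·2·24)=75.894664
k∈{0,1} keeps every argument non-negative
  k=0: (−1)^3·75.8947/(12)·0.1470^3·0.9891^3 = -0.019447
  k=1: (−1)^4·75.8947/(24)·0.1470^1·0.9891^5 = +0.440179
d^3_{2,-1}(2.8465) = -0.019447 +0.440179 = +0.420732
|D^3_{2,-1}|² = |d^3_{2,-1}(β)|² = (+0.420732)² = 0.177015 (the z-rotation phases have unit modulus)

P=0.1770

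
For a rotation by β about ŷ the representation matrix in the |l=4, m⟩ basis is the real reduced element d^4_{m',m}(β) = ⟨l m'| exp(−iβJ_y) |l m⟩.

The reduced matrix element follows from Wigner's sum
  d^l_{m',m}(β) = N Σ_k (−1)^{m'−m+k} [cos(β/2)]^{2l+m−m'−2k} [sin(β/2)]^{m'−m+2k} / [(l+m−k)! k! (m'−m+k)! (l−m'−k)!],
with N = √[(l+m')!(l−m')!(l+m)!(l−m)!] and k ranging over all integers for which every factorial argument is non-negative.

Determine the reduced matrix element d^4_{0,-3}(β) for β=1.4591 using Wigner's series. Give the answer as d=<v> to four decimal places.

d=-0.1618

d^4_{0,-3}(β=1.4591) via Wigner's sum:
Half-angle: c=0.745474, s=0.666534. N=√(24·24·1·5040)=1703.830978
The bounds max(0,m−m')=0 and min(l+m,l−m')=1 give 2 terms
  k=0: (−1)^3·1703.8310/(144)·0.7455^5·0.6665^3 = -0.806669
  k=1: (−1)^4·1703.8310/(144)·0.7455^3·0.6665^5 = +0.644874
d^4_{0,-3}(1.4591) = -0.806669 +0.644874 = -0.161795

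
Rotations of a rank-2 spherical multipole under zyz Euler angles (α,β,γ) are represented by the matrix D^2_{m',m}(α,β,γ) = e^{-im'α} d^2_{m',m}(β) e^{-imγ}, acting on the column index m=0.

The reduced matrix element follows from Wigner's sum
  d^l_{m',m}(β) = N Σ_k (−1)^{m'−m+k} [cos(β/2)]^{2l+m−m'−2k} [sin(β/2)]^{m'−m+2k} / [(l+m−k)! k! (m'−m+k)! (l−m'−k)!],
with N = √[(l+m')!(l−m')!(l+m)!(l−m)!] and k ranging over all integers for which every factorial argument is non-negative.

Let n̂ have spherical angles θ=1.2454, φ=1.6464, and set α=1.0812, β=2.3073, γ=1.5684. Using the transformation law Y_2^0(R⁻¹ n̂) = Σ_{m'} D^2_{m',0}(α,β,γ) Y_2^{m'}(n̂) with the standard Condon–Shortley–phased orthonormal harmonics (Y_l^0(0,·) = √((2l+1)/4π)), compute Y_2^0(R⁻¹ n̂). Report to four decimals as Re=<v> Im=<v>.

Need the full column D^2_{m',0} for m'=−2..2 at α=1.0812, β=2.3073, γ=1.5684.
cos(β/2)=0.405153, sin(β/2)=0.914249
d^2_{-2,0}: single k=2 term ⇒ +0.336080;  D = -0.187430+0.278962i
d^2_{-1,0}: k∈[1..2] ⇒ +0.148935 -0.758382 = -0.609447;  D = -0.286604-0.537851i
d^2_{0,0}: k∈[0..2] ⇒ +0.026945 -0.548817 +0.698647 = +0.176775;  D = +0.176775+0.000000i
d^2_{1,0}: k∈[0..1] ⇒ -0.148935 +0.758382 = +0.609447;  D = +0.286604-0.537851i
d^2_{2,0}: single k=0 term ⇒ +0.336080;  D = -0.187430-0.278962i
Y_2^{m'}(θ=1.2454,φ=1.6464) and Σ D·Y over m':
  (-0.1874+0.2790i)·(-0.3428+0.0522i)  (-0.2866-0.5379i)·(-0.0177-0.2333i)  (+0.1768+0.0000i)·(-0.2187+0.0000i)  (+0.2866-0.5379i)·(+0.0177-0.2333i)  (-0.1874-0.2790i)·(-0.3428-0.0522i)
Y_2^0(R⁻¹ n̂) = -0.180164+0.000000i

Re=-0.1802 Im=0.0000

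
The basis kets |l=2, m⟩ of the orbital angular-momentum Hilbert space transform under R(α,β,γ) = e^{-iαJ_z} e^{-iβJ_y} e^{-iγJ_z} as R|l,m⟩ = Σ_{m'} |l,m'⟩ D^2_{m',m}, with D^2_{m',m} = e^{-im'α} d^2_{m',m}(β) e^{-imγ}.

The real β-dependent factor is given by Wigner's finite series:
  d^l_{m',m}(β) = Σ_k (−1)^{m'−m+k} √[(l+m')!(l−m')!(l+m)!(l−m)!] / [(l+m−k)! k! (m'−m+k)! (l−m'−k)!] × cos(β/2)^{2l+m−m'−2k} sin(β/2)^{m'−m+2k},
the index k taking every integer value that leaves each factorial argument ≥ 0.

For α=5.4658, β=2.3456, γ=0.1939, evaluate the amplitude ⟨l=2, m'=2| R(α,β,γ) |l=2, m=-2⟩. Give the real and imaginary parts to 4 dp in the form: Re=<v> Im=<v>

Re=-0.3153 Im=0.6497

Split into d^2_{2,-2}(β=2.3456) × two z-phases.
With c≡cos(β/2)=0.387572 and s≡sin(β/2)=0.921839, N=[24·1·1·24]^{1/2}=24.000000
Admissible k: 0..0 (factorial args all ≥0)
  k=0: (−1)^4·24.0000/(24)·0.3876^0·0.9218^4 = +0.722139
d^2_{2,-2}(2.3456) = +0.722139
D = (-0.063931+0.997954i)·(+0.722139)·(+0.925743+0.378153i) = -0.315259+0.649690i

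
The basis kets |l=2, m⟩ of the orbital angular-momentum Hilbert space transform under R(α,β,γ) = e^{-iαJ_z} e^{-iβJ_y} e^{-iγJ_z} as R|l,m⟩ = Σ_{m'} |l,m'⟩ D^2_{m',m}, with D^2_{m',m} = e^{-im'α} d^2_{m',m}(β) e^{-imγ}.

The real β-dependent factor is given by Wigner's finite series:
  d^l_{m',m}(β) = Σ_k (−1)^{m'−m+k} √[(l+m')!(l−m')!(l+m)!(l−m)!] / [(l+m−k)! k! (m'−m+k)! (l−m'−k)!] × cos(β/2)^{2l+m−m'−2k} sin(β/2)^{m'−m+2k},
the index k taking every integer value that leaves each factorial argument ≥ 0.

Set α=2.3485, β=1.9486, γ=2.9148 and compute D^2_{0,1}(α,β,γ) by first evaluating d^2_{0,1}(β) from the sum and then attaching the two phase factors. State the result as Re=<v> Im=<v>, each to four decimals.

Re=0.4092 Im=0.0944

D^2_{0,1}(2.3485,1.9486,2.9148) = e^{-i·0·2.3485}·d^2_{0,1}(1.9486)·e^{-i·1·2.9148}. Compute d first:
With c≡cos(β/2)=0.561747 and s≡sin(β/2)=0.827309, N=[2·2·6·1]^{1/2}=4.898979
k∈{1,2} keeps every argument non-negative
  k=1: (−1)^0·4.8990/(2)·0.5617^3·0.8273^1 = +0.359225
  k=2: (−1)^1·4.8990/(2)·0.5617^1·0.8273^3 = -0.779147
d^2_{0,1}(1.9486) = +0.359225 -0.779147 = -0.419923
Phases: e^{-i·(0)·2.3485}=+1.000000+0.000000i, e^{-i·(1)·2.9148}=-0.974393-0.224853i ⇒ D=+0.409170+0.094421i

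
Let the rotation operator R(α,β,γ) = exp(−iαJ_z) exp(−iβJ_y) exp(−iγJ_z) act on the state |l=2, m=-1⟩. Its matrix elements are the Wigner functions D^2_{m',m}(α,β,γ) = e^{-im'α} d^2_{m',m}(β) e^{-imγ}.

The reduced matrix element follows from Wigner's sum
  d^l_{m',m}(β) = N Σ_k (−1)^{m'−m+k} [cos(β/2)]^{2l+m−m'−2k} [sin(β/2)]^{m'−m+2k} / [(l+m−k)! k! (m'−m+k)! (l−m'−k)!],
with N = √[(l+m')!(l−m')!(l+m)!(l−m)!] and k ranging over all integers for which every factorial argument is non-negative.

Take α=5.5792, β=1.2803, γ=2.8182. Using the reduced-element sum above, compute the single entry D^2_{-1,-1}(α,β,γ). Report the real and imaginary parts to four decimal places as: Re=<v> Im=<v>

Split into d^2_{-1,-1}(β=1.2803) × two z-phases.
Half-angle: c=0.802006, s=0.597316. N=√(1·6·1·6)=6.000000
Admissible k: 0..1 (factorial args all ≥0)
  k=0: (−1)^0·6.0000/(6)·0.8020^4·0.5973^0 = +0.413724
  k=1: (−1)^1·6.0000/(2)·0.8020^2·0.5973^2 = -0.688469
d^2_{-1,-1}(1.2803) = +0.413724 -0.688469 = -0.274745
D = (+0.762269-0.647261i)·(-0.274745)·(-0.948163+0.317785i) = +0.142061-0.235167i

Re=0.1421 Im=-0.2352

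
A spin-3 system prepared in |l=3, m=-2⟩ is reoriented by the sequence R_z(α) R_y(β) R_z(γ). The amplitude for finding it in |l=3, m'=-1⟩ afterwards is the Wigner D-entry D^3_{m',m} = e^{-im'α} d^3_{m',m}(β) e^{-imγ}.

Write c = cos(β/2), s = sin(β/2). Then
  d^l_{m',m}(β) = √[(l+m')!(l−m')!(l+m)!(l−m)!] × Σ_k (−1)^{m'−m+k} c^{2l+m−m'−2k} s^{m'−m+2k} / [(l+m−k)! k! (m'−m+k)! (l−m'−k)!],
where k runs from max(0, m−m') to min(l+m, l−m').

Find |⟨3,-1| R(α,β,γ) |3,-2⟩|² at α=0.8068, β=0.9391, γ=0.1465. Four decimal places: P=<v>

Split into d^3_{-1,-2}(β=0.9391) × two z-phases.
With c≡cos(β/2)=0.891772 and s≡sin(β/2)=0.452485, N=[2·24·1·120]^{1/2}=75.894664
Admissible k: 0..1 (factorial args all ≥0)
  k=0: (−1)^1·75.8947/(24)·0.8918^5·0.4525^1 = -0.807000
  k=1: (−1)^2·75.8947/(12)·0.8918^3·0.4525^3 = +0.415532
d^3_{-1,-2}(0.9391) = -0.807000 +0.415532 = -0.391468
|D^3_{-1,-2}|² = |d^3_{-1,-2}(β)|² = (-0.391468)² = 0.153247 (the z-rotation phases have unit modulus)

P=0.1532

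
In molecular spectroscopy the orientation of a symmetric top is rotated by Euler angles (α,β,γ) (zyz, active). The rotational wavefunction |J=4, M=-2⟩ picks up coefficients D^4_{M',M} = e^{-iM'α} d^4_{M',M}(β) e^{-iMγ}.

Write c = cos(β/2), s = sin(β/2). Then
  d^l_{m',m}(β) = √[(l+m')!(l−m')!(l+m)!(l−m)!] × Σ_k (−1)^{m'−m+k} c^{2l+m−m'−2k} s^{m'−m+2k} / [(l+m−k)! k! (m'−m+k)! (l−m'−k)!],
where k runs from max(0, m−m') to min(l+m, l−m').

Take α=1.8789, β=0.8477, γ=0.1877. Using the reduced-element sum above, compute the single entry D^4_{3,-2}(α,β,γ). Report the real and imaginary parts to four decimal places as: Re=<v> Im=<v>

Re=-0.0486 Im=-0.0795

Split into d^4_{3,-2}(β=0.8477) × two z-phases.
With c≡cos(β/2)=0.911512 and s≡sin(β/2)=0.411273, N=[5040·1·2·720]^{1/2}=2693.993318
k: max(0,(-2)−(3))=0 … min(4+(-2),4−(3))=1
  k=0: (−1)^5·2693.9933/(240)·0.9115^3·0.4113^5 = -0.100028
  k=1: (−1)^6·2693.9933/(720)·0.9115^1·0.4113^7 = +0.006788
d^4_{3,-2}(0.8477) = -0.100028 +0.006788 = -0.093240
D = (+0.798206+0.602385i)·(-0.093240)·(+0.930361+0.366645i) = -0.048649-0.079543i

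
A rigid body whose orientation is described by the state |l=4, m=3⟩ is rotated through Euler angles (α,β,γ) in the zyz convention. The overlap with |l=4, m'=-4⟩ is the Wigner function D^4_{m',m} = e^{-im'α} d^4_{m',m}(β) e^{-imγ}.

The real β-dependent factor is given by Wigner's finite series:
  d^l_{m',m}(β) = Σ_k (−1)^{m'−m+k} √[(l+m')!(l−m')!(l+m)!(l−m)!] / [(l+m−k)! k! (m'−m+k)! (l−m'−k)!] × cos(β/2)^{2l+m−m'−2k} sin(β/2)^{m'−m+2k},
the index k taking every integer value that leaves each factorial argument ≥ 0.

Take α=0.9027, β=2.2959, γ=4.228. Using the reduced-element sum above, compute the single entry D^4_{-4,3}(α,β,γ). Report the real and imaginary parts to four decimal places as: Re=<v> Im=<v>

First d^4_{-4,3}(β=2.2959), then the phase factors e^{-i(-4)α} and e^{-i(3)γ}:
c=cos(2.2959/2)=0.410358, s=sin(2.2959/2)=0.911925; N=√[1·40320·5040·1]=14255.272709
The bounds max(0,m−m')=7 and min(l+m,l−m')=7 give 1 term
  k=7: (−1)^0·14255.2727/(5040)·0.4104^1·0.9119^7 = +0.608724
d^4_{-4,3}(2.2959) = +0.608724
Attach z-rotation phases: D = e^{-i(-4)(0.9027)}·(+0.608724)·e^{-i(3)(4.228)} = -0.571488-0.209632i

Re=-0.5715 Im=-0.2096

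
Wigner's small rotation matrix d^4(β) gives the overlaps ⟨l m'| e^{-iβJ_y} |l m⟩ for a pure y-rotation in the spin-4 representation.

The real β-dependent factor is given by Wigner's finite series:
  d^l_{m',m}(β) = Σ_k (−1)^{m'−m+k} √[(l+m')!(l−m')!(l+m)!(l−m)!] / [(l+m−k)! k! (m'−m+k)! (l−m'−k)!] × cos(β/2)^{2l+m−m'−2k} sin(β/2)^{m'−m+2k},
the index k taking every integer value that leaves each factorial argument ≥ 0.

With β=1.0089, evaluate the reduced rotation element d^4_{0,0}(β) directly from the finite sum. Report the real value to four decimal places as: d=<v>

d=-0.3370

d^4_{0,0}(β=1.0089) via Wigner's sum:
Half-angle: c=0.875440, s=0.483326. N=√(24·24·24·24)=576.000000
The bounds max(0,m−m')=0 and min(l+m,l−m')=4 give 5 terms
  k=0: (−1)^0·576.0000/(576)·0.8754^8·0.4833^0 = +0.344995
  k=1: (−1)^1·576.0000/(36)·0.8754^6·0.4833^2 = -1.682519
  k=2: (−1)^2·576.0000/(16)·0.8754^4·0.4833^4 = +1.153904
  k=3: (−1)^3·576.0000/(36)·0.8754^2·0.4833^6 = -0.156320
  k=4: (−1)^4·576.0000/(576)·0.8754^0·0.4833^8 = +0.002978
d^4_{0,0}(1.0089) = +0.344995 -1.682519 +1.153904 -0.156320 +0.002978 = -0.336962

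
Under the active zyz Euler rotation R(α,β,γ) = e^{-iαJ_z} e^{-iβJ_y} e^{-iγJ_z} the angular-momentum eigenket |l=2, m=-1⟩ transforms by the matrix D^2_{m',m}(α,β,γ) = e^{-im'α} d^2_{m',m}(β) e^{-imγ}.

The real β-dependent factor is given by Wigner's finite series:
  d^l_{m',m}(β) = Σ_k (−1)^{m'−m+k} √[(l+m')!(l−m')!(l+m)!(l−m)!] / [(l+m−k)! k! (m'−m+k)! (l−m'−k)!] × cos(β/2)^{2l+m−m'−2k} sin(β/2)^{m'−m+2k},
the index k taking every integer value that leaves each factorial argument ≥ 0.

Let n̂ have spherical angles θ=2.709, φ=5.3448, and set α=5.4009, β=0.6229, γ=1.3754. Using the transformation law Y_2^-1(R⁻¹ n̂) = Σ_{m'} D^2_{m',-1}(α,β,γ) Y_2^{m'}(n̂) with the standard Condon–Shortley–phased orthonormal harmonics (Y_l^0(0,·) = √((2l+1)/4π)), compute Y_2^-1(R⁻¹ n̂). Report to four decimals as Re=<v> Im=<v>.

Re=-0.0555 Im=-0.3268

Need the full column D^2_{m',-1} for m'=−2..2 at α=5.4009, β=0.6229, γ=1.3754.
cos(β/2)=0.951890, sin(β/2)=0.306439
d^2_{-2,-1}: single k=1 term ⇒ +0.528609;  D = +0.489082-0.200566i
d^2_{-1,-1}: k∈[0..1] ⇒ +0.821008 -0.255261 = +0.565748;  D = +0.498346+0.267809i
d^2_{0,-1}: k∈[0..1] ⇒ -0.647412 +0.067096 = -0.580316;  D = -0.112671-0.569273i
d^2_{1,-1}: k∈[0..1] ⇒ +0.255261 -0.008818 = +0.246442;  D = -0.156278+0.190555i
d^2_{2,-1}: single k=0 term ⇒ -0.054784;  D = +0.054783-0.000089i
Y_2^{m'}(θ=2.709,φ=5.3448) and Σ D·Y over m':
  (+0.4891-0.2006i)·(-0.0204+0.0647i)  (+0.4983+0.2678i)·(-0.1738-0.2372i)  (-0.1127-0.5693i)·(+0.4645+0.0000i)  (-0.1563+0.1906i)·(+0.1738-0.2372i)  (+0.0548-0.0001i)·(-0.0204-0.0647i)
Y_2^-1(R⁻¹ n̂) = -0.055543-0.326762i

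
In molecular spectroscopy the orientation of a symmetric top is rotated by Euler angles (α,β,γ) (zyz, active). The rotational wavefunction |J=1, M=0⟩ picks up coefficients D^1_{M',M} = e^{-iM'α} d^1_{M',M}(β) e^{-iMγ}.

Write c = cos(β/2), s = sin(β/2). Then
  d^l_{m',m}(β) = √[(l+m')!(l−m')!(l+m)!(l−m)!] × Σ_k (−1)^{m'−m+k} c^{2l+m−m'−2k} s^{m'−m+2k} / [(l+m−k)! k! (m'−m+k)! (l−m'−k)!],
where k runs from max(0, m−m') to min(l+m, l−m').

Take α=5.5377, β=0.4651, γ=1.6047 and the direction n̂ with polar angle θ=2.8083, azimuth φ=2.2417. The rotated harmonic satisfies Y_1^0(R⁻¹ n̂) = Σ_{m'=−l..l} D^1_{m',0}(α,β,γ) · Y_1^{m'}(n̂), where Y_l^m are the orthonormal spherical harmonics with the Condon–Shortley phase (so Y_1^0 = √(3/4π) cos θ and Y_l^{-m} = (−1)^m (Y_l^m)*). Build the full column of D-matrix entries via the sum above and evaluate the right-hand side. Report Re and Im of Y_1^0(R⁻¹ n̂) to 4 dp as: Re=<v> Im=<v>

Re=-0.4835 Im=0.0000

Need the full column D^1_{m',0} for m'=−1..1 at α=5.5377, β=0.4651, γ=1.6047.
cos(β/2)=0.973082, sin(β/2)=0.230460
d^1_{-1,0}: single k=1 term ⇒ +0.317146;  D = +0.233026-0.215129i
d^1_{0,0}: k∈[0..1] ⇒ +0.946888 -0.053112 = +0.893777;  D = +0.893777+0.000000i
d^1_{1,0}: single k=0 term ⇒ -0.317146;  D = -0.233026-0.215129i
Y_1^{m'}(θ=2.8083,φ=2.2417) and Σ D·Y over m':
  (+0.2330-0.2151i)·(-0.0703-0.0885i)  (+0.8938+0.0000i)·(-0.4617+0.0000i)  (-0.2330-0.2151i)·(+0.0703-0.0885i)
Y_1^0(R⁻¹ n̂) = -0.483511+0.000000i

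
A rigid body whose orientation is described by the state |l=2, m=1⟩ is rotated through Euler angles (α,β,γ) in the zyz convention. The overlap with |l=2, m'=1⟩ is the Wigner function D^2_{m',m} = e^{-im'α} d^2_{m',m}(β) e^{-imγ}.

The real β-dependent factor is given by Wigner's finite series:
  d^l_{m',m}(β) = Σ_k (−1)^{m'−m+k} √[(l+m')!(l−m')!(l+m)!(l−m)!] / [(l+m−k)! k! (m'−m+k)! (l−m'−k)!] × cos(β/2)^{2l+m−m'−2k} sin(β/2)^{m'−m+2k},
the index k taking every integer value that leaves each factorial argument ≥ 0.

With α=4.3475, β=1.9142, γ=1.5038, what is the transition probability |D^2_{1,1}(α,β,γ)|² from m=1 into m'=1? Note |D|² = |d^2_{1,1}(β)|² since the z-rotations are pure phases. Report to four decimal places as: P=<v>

P=0.3080

D^2_{1,1}(4.3475,1.9142,1.5038) = e^{-i·1·4.3475}·d^2_{1,1}(1.9142)·e^{-i·1·1.5038}. Compute d first:
c=cos(1.9142/2)=0.575893, s=sin(1.9142/2)=0.817525; N=√[6·1·6·1]=6.000000
k∈{0,1} keeps every argument non-negative
  k=0: (−1)^0·6.0000/(6)·0.5759^4·0.8175^0 = +0.109994
  k=1: (−1)^1·6.0000/(2)·0.5759^2·0.8175^2 = -0.664978
d^2_{1,1}(1.9142) = +0.109994 -0.664978 = -0.554984
|D^2_{1,1}|² = |d^2_{1,1}(β)|² = (-0.554984)² = 0.308007 (the z-rotation phases have unit modulus)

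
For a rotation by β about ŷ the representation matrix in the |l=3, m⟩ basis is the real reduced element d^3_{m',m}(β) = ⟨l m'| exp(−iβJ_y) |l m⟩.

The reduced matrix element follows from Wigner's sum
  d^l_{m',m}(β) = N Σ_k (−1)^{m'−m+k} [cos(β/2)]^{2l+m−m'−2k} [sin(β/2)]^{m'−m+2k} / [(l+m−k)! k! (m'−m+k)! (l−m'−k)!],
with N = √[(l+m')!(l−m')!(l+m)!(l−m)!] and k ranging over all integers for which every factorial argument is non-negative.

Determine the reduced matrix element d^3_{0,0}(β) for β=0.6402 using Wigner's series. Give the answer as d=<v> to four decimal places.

d=0.0865

d^3_{0,0}(β=0.6402) via Wigner's sum:
With c≡cos(β/2)=0.949204 and s≡sin(β/2)=0.314661, N=[6·6·6·6]^{1/2}=36.000000
The bounds max(0,m−m')=0 and min(l+m,l−m')=3 give 4 terms
  k=0: (−1)^0·36.0000/(36)·0.9492^6·0.3147^0 = +0.731404
  k=1: (−1)^1·36.0000/(4)·0.9492^4·0.3147^2 = -0.723382
  k=2: (−1)^2·36.0000/(4)·0.9492^2·0.3147^4 = +0.079494
  k=3: (−1)^3·36.0000/(36)·0.9492^0·0.3147^6 = -0.000971
d^3_{0,0}(0.6402) = +0.731404 -0.723382 +0.079494 -0.000971 = +0.086545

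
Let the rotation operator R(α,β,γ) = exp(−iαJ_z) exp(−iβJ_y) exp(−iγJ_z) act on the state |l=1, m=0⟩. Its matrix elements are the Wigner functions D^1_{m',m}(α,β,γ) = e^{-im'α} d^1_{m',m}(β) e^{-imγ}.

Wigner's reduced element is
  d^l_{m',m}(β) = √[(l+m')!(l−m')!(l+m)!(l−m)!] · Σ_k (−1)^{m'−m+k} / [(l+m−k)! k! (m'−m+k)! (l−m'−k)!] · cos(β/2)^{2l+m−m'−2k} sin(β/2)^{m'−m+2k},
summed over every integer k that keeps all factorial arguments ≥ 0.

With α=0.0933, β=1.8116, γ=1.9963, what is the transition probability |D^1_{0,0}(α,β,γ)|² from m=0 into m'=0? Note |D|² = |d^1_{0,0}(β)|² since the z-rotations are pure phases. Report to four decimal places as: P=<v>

P=0.0569

D^1_{0,0}(0.0933,1.8116,1.9963) = e^{-i·0·0.0933}·d^1_{0,0}(1.8116)·e^{-i·0·1.9963}. Compute d first:
With c≡cos(β/2)=0.617056 and s≡sin(β/2)=0.786919, N=[1·1·1·1]^{1/2}=1.000000
Admissible k: 0..1 (factorial args all ≥0)
  k=0: (−1)^0·1.0000/(1)·0.6171^2·0.7869^0 = +0.380758
  k=1: (−1)^1·1.0000/(1)·0.6171^0·0.7869^2 = -0.619242
d^1_{0,0}(1.8116) = +0.380758 -0.619242 = -0.238483
|D^1_{0,0}|² = |d^1_{0,0}(β)|² = (-0.238483)² = 0.056874 (the z-rotation phases have unit modulus)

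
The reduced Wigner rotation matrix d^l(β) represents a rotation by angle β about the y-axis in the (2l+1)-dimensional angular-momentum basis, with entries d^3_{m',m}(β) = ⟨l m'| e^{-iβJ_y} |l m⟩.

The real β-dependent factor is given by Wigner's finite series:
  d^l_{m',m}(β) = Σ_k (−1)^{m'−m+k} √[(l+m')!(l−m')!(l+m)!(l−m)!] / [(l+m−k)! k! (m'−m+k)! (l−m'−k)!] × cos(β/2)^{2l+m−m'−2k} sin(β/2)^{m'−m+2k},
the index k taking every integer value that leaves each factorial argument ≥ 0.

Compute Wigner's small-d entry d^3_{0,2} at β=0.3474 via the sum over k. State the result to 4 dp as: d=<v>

d^3_{0,2}(β=0.3474) via Wigner's sum:
c=cos(0.3474/2)=0.984952, s=sin(0.3474/2)=0.172828; N=√[6·6·120·1]=65.726707
The bounds max(0,m−m')=2 and min(l+m,l−m')=3 give 2 terms
  k=2: (−1)^0·65.7267/(12)·0.9850^4·0.1728^2 = +0.153974
  k=3: (−1)^1·65.7267/(12)·0.9850^2·0.1728^4 = -0.004741
d^3_{0,2}(0.3474) = +0.153974 -0.004741 = +0.149234

d=0.1492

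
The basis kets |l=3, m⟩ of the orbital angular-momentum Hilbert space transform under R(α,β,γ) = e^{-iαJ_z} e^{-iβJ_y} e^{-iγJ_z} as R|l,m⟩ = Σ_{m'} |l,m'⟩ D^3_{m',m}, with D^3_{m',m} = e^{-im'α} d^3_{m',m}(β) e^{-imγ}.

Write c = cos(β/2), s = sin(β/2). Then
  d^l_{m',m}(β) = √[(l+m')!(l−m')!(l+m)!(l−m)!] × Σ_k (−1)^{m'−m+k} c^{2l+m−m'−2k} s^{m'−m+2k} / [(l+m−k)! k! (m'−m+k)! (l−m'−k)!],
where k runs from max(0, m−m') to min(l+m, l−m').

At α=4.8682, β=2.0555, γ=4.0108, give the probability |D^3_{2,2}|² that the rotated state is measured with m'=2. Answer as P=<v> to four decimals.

P=0.0587

D^3_{2,2}(4.8682,2.0555,4.0108) = e^{-i·2·4.8682}·d^3_{2,2}(2.0555)·e^{-i·2·4.0108}. Compute d first:
With c≡cos(β/2)=0.516746 and s≡sin(β/2)=0.856138, N=[120·1·120·1]^{1/2}=120.000000
k∈{0,1} keeps every argument non-negative
  k=0: (−1)^0·120.0000/(120)·0.5167^6·0.8561^0 = +0.019040
  k=1: (−1)^1·120.0000/(24)·0.5167^4·0.8561^2 = -0.261317
d^3_{2,2}(2.0555) = +0.019040 -0.261317 = -0.242277
|D^3_{2,2}|² = |d^3_{2,2}(β)|² = (-0.242277)² = 0.058698 (the z-rotation phases have unit modulus)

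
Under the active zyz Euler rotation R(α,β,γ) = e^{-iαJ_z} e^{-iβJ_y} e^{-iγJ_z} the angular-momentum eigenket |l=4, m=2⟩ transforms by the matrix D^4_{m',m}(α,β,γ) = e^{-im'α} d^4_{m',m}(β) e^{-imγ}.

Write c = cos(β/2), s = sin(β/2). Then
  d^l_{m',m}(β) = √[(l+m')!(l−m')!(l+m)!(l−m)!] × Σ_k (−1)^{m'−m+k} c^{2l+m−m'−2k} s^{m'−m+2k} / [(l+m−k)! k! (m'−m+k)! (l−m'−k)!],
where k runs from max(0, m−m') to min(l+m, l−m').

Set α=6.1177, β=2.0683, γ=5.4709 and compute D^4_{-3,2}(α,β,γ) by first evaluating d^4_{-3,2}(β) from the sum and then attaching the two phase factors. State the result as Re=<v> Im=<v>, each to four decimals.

Re=0.0175 Im=0.0369

First d^4_{-3,2}(β=2.0683), then the phase factors e^{-i(-3)α} and e^{-i(2)γ}:
Half-angle: c=0.511257, s=0.859428. N=√(1·5040·720·2)=2693.993318
Admissible k: 5..6 (factorial args all ≥0)
  k=5: (−1)^0·2693.9933/(240)·0.5113^3·0.8594^5 = +0.703315
  k=6: (−1)^1·2693.9933/(720)·0.5113^1·0.8594^7 = -0.662475
d^4_{-3,2}(2.0683) = +0.703315 -0.662475 = +0.040840
Attach z-rotation phases: D = e^{-i(-3)(6.1177)}·(+0.040840)·e^{-i(2)(5.4709)} = +0.017494+0.036903i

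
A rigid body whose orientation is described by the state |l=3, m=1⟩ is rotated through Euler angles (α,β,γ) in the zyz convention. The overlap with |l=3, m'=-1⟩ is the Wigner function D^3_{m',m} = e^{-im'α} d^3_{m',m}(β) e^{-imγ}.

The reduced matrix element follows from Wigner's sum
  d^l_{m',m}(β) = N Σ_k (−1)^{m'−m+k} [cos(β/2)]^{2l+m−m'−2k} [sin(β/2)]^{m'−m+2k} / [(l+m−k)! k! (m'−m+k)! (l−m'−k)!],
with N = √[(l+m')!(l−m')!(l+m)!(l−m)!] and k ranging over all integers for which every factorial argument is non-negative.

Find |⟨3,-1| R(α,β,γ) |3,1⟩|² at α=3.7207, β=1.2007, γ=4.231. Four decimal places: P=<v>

First d^3_{-1,1}(β=1.2007), then the phase factors e^{-i(-1)α} and e^{-i(1)γ}:
With c≡cos(β/2)=0.825138 and s≡sin(β/2)=0.564931, N=[2·24·24·2]^{1/2}=48.000000
The bounds max(0,m−m')=2 and min(l+m,l−m')=4 give 3 terms
  k=2: (−1)^0·48.0000/(8)·0.8251^4·0.5649^2 = +0.887664
  k=3: (−1)^1·48.0000/(6)·0.8251^2·0.5649^4 = -0.554786
  k=4: (−1)^2·48.0000/(48)·0.8251^0·0.5649^6 = +0.032507
d^3_{-1,1}(1.2007) = +0.887664 -0.554786 +0.032507 = +0.365385
|D^3_{-1,1}|² = |d^3_{-1,1}(β)|² = (+0.365385)² = 0.133506 (the z-rotation phases have unit modulus)

P=0.1335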